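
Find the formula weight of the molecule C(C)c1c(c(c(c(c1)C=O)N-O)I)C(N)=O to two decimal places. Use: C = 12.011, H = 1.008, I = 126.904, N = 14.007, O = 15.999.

Molecular formula: C10H11IN2O3.
M = 10×12.011 + 11×1.008 + 1×126.904 + 2×14.007 + 3×15.999 = 334.11 g/mol.

334.11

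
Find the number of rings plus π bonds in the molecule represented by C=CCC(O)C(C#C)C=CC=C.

Molecular formula from the SMILES: C11H14O.
DoU = (2C + 2 + N − H − X)/2 = (2·11 + 2 + 0 − 14 − 0)/2 = 10/2 = 5.
(Structurally: 0 ring(s) + 5 π bond(s) = 5.)

5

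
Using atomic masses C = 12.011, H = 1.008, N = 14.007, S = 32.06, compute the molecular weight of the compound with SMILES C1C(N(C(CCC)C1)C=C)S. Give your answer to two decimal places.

171.30

Molecular formula: C9H17NS.
M = 9×12.011 + 17×1.008 + 1×14.007 + 1×32.06 = 171.30 g/mol.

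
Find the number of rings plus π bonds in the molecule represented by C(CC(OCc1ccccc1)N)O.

Molecular formula from the SMILES: C10H15NO2.
DoU = (2C + 2 + N − H − X)/2 = (2·10 + 2 + 1 − 15 − 0)/2 = 8/2 = 4.
(Structurally: 1 ring(s) + 3 π bond(s) = 4.)

4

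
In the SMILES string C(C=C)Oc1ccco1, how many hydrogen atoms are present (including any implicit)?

Hydrogens are implicit in SMILES; fill each atom to its normal valence:
  3 × C (aromatic): 1 H each → 3
  2 × C: 2 H each → 4
  1 × C: 1 H
  1 × C (aromatic): no H
  1 × O (aromatic): no H
  1 × O: no H
  Total hydrogens = 8.

8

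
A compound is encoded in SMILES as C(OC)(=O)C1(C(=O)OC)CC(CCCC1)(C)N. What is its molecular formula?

C12H21NO4

Heavy atoms from the SMILES: 12 C, 1 N, 4 O.
Implicit hydrogens by atom environment:
  5 × C: 2 H each → 10
  4 × C: no H
  4 × O: no H
  3 × C: 3 H each → 9
  1 × N: 2 H
  Total hydrogens = 21.
Molecular formula: C12H21NO4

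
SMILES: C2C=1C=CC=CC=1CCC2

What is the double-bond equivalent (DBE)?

Molecular formula from the SMILES: C10H12.
DoU = (2C + 2 + N − H − X)/2 = (2·10 + 2 + 0 − 12 − 0)/2 = 10/2 = 5.
(Structurally: 2 ring(s) + 3 π bond(s) = 5.)

5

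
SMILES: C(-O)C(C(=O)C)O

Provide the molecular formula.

C4H8O3

Heavy atoms from the SMILES: 4 C, 3 O.
Implicit hydrogens by atom environment:
  2 × O: 1 H each → 2
  1 × C: 3 H
  1 × C: 2 H
  1 × C: 1 H
  1 × C: no H
  1 × O: no H
  Total hydrogens = 8.
Molecular formula: C4H8O3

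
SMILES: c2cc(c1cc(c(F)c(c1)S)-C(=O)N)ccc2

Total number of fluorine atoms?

The symbol for fluorine appears 1 time in the SMILES.

1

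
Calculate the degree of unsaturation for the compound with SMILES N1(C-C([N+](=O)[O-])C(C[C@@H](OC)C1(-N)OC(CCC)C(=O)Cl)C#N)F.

Molecular formula from the SMILES: C13H20ClFN4O5.
DoU = (2C + 2 + N − H − X)/2 = (2·13 + 2 + 4 − 20 − 2)/2 = 10/2 = 5.
(Structurally: 1 ring(s) + 4 π bond(s) = 5.)

5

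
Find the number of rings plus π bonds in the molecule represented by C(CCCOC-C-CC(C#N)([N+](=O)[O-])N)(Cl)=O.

Molecular formula from the SMILES: C9H14ClN3O4.
DoU = (2C + 2 + N − H − X)/2 = (2·9 + 2 + 3 − 14 − 1)/2 = 8/2 = 4.
(Structurally: 0 ring(s) + 4 π bond(s) = 4.)

4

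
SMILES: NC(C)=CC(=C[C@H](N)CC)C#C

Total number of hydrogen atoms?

Hydrogens are implicit in SMILES; fill each atom to its normal valence:
  4 × C: 1 H each → 4
  3 × C: no H
  2 × C: 3 H each → 6
  2 × N: 2 H each → 4
  1 × C: 2 H
  Total hydrogens = 16.

16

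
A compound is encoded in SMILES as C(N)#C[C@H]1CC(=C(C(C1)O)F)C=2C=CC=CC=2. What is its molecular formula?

Heavy atoms from the SMILES: 14 C, 1 F, 1 N, 1 O.
Implicit hydrogens by atom environment:
  5 × C (aromatic): 1 H each → 5
  4 × C: no H
  2 × C: 2 H each → 4
  2 × C: 1 H each → 2
  1 × C (aromatic): no H
  1 × F: no H
  1 × N: 2 H
  1 × O: 1 H
  Total hydrogens = 14.
Molecular formula: C14H14FNO

C14H14FNO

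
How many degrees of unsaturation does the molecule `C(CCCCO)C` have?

0

Molecular formula from the SMILES: C6H14O.
DoU = (2C + 2 + N − H − X)/2 = (2·6 + 2 + 0 − 14 − 0)/2 = 0/2 = 0.
(Structurally: 0 ring(s) + 0 π bond(s) = 0.)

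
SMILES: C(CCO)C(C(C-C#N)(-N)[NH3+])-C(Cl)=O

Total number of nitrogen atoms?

3

The symbol for nitrogen appears 3 times in the SMILES.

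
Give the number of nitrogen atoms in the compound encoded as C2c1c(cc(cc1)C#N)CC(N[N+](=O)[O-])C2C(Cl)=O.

3

The symbol for nitrogen appears 3 times in the SMILES.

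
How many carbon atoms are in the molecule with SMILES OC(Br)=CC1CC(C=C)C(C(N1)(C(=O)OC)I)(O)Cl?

11

The symbol for carbon appears 11 times in the SMILES. (Cl is a single chlorine, not C + l.)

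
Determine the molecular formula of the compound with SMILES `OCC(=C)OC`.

C4H8O2

Heavy atoms from the SMILES: 4 C, 2 O.
Implicit hydrogens by atom environment:
  2 × C: 2 H each → 4
  1 × C: 3 H
  1 × C: no H
  1 × O: 1 H
  1 × O: no H
  Total hydrogens = 8.
Molecular formula: C4H8O2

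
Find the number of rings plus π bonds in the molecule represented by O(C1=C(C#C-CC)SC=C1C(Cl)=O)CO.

Molecular formula from the SMILES: C10H9ClO3S.
DoU = (2C + 2 + N − H − X)/2 = (2·10 + 2 + 0 − 9 − 1)/2 = 12/2 = 6.
(Structurally: 1 ring(s) + 5 π bond(s) = 6.)

6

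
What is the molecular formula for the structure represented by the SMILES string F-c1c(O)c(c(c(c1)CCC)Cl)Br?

C9H9BrClFO

Heavy atoms from the SMILES: 1 Br, 9 C, 1 Cl, 1 F, 1 O.
Implicit hydrogens by atom environment:
  5 × C (aromatic): no H
  2 × C: 2 H each → 4
  1 × Br: no H
  1 × C: 3 H
  1 × C (aromatic): 1 H
  1 × Cl: no H
  1 × F: no H
  1 × O: 1 H
  Total hydrogens = 9.
Molecular formula: C9H9BrClFO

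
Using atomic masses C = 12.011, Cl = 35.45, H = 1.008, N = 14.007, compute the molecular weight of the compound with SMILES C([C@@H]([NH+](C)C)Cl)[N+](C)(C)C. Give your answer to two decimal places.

Molecular formula: [C7H19ClN2]2+.
M = 7×12.011 + 1×35.45 + 19×1.008 + 2×14.007 = 166.69 g/mol.

166.69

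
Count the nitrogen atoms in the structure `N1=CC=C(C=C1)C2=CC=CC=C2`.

The symbol for nitrogen appears 1 time in the SMILES.

1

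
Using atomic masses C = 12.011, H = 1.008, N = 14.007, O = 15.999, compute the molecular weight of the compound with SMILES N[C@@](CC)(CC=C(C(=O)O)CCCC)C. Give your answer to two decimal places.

Molecular formula: C12H23NO2.
M = 12×12.011 + 23×1.008 + 1×14.007 + 2×15.999 = 213.32 g/mol.

213.32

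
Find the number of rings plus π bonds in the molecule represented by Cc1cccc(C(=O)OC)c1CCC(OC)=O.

6

Molecular formula from the SMILES: C13H16O4.
DoU = (2C + 2 + N − H − X)/2 = (2·13 + 2 + 0 − 16 − 0)/2 = 12/2 = 6.
(Structurally: 1 ring(s) + 5 π bond(s) = 6.)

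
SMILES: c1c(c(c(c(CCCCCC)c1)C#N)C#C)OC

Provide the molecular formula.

C16H19NO

Heavy atoms from the SMILES: 16 C, 1 N, 1 O.
Implicit hydrogens by atom environment:
  5 × C: 2 H each → 10
  4 × C (aromatic): no H
  2 × C: 3 H each → 6
  2 × C (aromatic): 1 H each → 2
  2 × C: no H
  1 × C: 1 H
  1 × N: no H
  1 × O: no H
  Total hydrogens = 19.
Molecular formula: C16H19NO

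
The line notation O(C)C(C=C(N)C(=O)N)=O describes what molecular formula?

Heavy atoms from the SMILES: 5 C, 2 N, 3 O.
Implicit hydrogens by atom environment:
  3 × C: no H
  3 × O: no H
  2 × N: 2 H each → 4
  1 × C: 3 H
  1 × C: 1 H
  Total hydrogens = 8.
Molecular formula: C5H8N2O3

C5H8N2O3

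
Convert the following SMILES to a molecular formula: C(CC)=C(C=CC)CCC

C10H18

Heavy atoms from the SMILES: 10 C.
Implicit hydrogens by atom environment:
  3 × C: 3 H each → 9
  3 × C: 2 H each → 6
  3 × C: 1 H each → 3
  1 × C: no H
  Total hydrogens = 18.
Molecular formula: C10H18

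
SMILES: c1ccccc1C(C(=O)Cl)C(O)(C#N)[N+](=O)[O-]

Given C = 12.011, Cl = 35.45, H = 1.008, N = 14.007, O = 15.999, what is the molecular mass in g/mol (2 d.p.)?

Molecular formula: C10H7ClN2O4.
M = 10×12.011 + 1×35.45 + 7×1.008 + 2×14.007 + 4×15.999 = 254.63 g/mol.

254.63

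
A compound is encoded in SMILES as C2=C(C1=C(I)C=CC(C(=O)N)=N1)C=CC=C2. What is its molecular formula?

C12H9IN2O

Heavy atoms from the SMILES: 12 C, 1 I, 2 N, 1 O.
Implicit hydrogens by atom environment:
  7 × C (aromatic): 1 H each → 7
  4 × C (aromatic): no H
  1 × C: no H
  1 × I: no H
  1 × N: 2 H
  1 × N (aromatic): no H
  1 × O: no H
  Total hydrogens = 9.
Molecular formula: C12H9IN2O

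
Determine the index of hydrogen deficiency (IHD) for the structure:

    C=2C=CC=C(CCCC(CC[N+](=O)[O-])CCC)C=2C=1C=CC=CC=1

Molecular formula from the SMILES: C21H27NO2.
DoU = (2C + 2 + N − H − X)/2 = (2·21 + 2 + 1 − 27 − 0)/2 = 18/2 = 9.
(Structurally: 2 ring(s) + 7 π bond(s) = 9.)

9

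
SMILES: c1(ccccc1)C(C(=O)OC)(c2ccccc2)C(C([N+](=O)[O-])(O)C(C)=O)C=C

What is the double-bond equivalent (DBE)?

Molecular formula from the SMILES: C21H21NO6.
DoU = (2C + 2 + N − H − X)/2 = (2·21 + 2 + 1 − 21 − 0)/2 = 24/2 = 12.
(Structurally: 2 ring(s) + 10 π bond(s) = 12.)

12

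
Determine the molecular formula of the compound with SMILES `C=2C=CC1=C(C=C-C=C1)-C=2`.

Heavy atoms from the SMILES: 10 C.
Implicit hydrogens by atom environment:
  8 × C (aromatic): 1 H each → 8
  2 × C (aromatic): no H
  Total hydrogens = 8.
Molecular formula: C10H8

C10H8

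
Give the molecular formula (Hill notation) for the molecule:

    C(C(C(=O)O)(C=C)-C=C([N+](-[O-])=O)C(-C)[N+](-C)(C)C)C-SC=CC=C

C17H27N2O4S+

Heavy atoms from the SMILES: 17 C, 2 N, 4 O, 1 S.
Implicit hydrogens by atom environment:
  6 × C: 1 H each → 6
  4 × C: 3 H each → 12
  4 × C: 2 H each → 8
  3 × C: no H
  2 × N (charge +1): no H
  2 × O: no H
  1 × O: 1 H
  1 × O (charge -1): no H
  1 × S: no H
  Total hydrogens = 27.
Net charge +1.
Molecular formula: C17H27N2O4S+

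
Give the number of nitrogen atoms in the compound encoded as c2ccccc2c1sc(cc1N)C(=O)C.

The symbol for nitrogen appears 1 time in the SMILES.

1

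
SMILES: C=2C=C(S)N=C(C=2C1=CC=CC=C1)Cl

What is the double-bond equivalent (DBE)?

8

Molecular formula from the SMILES: C11H8ClNS.
DoU = (2C + 2 + N − H − X)/2 = (2·11 + 2 + 1 − 8 − 1)/2 = 16/2 = 8.
(Structurally: 2 ring(s) + 6 π bond(s) = 8.)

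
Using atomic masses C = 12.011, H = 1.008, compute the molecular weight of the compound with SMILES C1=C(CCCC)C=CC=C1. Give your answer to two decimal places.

134.22

Molecular formula: C10H14.
M = 10×12.011 + 14×1.008 = 134.22 g/mol.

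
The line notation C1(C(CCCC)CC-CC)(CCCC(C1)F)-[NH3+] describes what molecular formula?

C15H31FN+

Heavy atoms from the SMILES: 15 C, 1 F, 1 N.
Implicit hydrogens by atom environment:
  10 × C: 2 H each → 20
  2 × C: 3 H each → 6
  2 × C: 1 H each → 2
  1 × C: no H
  1 × F: no H
  1 × N (charge +1): 3 H
  Total hydrogens = 31.
Net charge +1.
Molecular formula: C15H31FN+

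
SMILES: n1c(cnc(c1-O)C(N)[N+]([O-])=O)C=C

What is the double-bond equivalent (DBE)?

Molecular formula from the SMILES: C7H8N4O3.
DoU = (2C + 2 + N − H − X)/2 = (2·7 + 2 + 4 − 8 − 0)/2 = 12/2 = 6.
(Structurally: 1 ring(s) + 5 π bond(s) = 6.)

6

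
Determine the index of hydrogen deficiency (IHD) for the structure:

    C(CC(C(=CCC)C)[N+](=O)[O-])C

Molecular formula from the SMILES: C9H17NO2.
DoU = (2C + 2 + N − H − X)/2 = (2·9 + 2 + 1 − 17 − 0)/2 = 4/2 = 2.
(Structurally: 0 ring(s) + 2 π bond(s) = 2.)

2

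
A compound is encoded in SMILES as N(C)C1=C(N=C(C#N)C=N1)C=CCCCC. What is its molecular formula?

Heavy atoms from the SMILES: 12 C, 4 N.
Implicit hydrogens by atom environment:
  3 × C: 2 H each → 6
  3 × C (aromatic): no H
  2 × C: 3 H each → 6
  2 × C: 1 H each → 2
  2 × N (aromatic): no H
  1 × C (aromatic): 1 H
  1 × C: no H
  1 × N: 1 H
  1 × N: no H
  Total hydrogens = 16.
Molecular formula: C12H16N4

C12H16N4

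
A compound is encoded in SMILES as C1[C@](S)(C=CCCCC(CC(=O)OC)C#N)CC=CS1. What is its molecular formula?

C15H21NO2S2

Heavy atoms from the SMILES: 15 C, 1 N, 2 O, 2 S.
Implicit hydrogens by atom environment:
  6 × C: 2 H each → 12
  5 × C: 1 H each → 5
  3 × C: no H
  2 × O: no H
  1 × C: 3 H
  1 × N: no H
  1 × S: 1 H
  1 × S: no H
  Total hydrogens = 21.
Molecular formula: C15H21NO2S2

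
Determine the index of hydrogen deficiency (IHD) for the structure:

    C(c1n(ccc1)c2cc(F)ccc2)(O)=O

Molecular formula from the SMILES: C11H8FNO2.
DoU = (2C + 2 + N − H − X)/2 = (2·11 + 2 + 1 − 8 − 1)/2 = 16/2 = 8.
(Structurally: 2 ring(s) + 6 π bond(s) = 8.)

8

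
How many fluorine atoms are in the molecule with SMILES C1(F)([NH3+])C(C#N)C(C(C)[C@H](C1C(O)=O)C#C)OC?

The symbol for fluorine appears 1 time in the SMILES.

1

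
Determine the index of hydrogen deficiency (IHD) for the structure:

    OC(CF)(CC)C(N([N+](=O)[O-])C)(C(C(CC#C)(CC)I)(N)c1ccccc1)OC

7

Molecular formula from the SMILES: C20H29FIN3O4.
DoU = (2C + 2 + N − H − X)/2 = (2·20 + 2 + 3 − 29 − 2)/2 = 14/2 = 7.
(Structurally: 1 ring(s) + 6 π bond(s) = 7.)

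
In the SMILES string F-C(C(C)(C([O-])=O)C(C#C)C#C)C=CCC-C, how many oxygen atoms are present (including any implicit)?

The symbol for oxygen appears 2 times in the SMILES.

2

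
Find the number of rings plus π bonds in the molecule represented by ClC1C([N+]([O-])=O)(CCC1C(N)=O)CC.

3

Molecular formula from the SMILES: C8H13ClN2O3.
DoU = (2C + 2 + N − H − X)/2 = (2·8 + 2 + 2 − 13 − 1)/2 = 6/2 = 3.
(Structurally: 1 ring(s) + 2 π bond(s) = 3.)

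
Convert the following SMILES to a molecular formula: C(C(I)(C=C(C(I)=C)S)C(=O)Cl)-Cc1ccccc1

Heavy atoms from the SMILES: 14 C, 1 Cl, 2 I, 1 O, 1 S.
Implicit hydrogens by atom environment:
  5 × C (aromatic): 1 H each → 5
  4 × C: no H
  3 × C: 2 H each → 6
  2 × I: no H
  1 × C: 1 H
  1 × C (aromatic): no H
  1 × Cl: no H
  1 × O: no H
  1 × S: 1 H
  Total hydrogens = 13.
Molecular formula: C14H13ClI2OS

C14H13ClI2OS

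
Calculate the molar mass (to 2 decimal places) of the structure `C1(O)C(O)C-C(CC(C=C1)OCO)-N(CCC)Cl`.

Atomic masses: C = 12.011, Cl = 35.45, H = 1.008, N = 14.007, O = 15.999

Molecular formula: C12H22ClNO4.
M = 12×12.011 + 1×35.45 + 22×1.008 + 1×14.007 + 4×15.999 = 279.76 g/mol.

279.76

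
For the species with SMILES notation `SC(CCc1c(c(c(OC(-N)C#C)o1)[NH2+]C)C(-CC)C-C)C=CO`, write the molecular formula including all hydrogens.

Heavy atoms from the SMILES: 18 C, 2 N, 3 O, 1 S.
Implicit hydrogens by atom environment:
  6 × C: 1 H each → 6
  4 × C: 2 H each → 8
  4 × C (aromatic): no H
  3 × C: 3 H each → 9
  1 × C: no H
  1 × N: 2 H
  1 × N (charge +1): 2 H
  1 × O: 1 H
  1 × O (aromatic): no H
  1 × O: no H
  1 × S: 1 H
  Total hydrogens = 29.
Net charge +1.
Molecular formula: C18H29N2O3S+

C18H29N2O3S+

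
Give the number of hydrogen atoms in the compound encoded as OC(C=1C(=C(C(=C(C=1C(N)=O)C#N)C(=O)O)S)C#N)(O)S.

7

Hydrogens are implicit in SMILES; fill each atom to its normal valence:
  6 × C (aromatic): no H
  5 × C: no H
  3 × O: 1 H each → 3
  2 × N: no H
  2 × O: no H
  2 × S: 1 H each → 2
  1 × N: 2 H
  Total hydrogens = 7.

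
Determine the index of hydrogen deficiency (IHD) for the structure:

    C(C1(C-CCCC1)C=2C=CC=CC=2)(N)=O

6

Molecular formula from the SMILES: C13H17NO.
DoU = (2C + 2 + N − H − X)/2 = (2·13 + 2 + 1 − 17 − 0)/2 = 12/2 = 6.
(Structurally: 2 ring(s) + 4 π bond(s) = 6.)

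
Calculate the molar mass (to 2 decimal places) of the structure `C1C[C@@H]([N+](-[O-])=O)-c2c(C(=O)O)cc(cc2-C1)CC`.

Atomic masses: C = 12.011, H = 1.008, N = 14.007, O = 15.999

Molecular formula: C13H15NO4.
M = 13×12.011 + 15×1.008 + 1×14.007 + 4×15.999 = 249.27 g/mol.

249.27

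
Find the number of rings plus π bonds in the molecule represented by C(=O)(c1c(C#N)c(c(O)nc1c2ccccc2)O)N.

11

Molecular formula from the SMILES: C13H9N3O3.
DoU = (2C + 2 + N − H − X)/2 = (2·13 + 2 + 3 − 9 − 0)/2 = 22/2 = 11.
(Structurally: 2 ring(s) + 9 π bond(s) = 11.)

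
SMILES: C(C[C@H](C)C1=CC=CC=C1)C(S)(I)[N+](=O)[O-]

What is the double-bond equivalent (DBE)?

Molecular formula from the SMILES: C11H14INO2S.
DoU = (2C + 2 + N − H − X)/2 = (2·11 + 2 + 1 − 14 − 1)/2 = 10/2 = 5.
(Structurally: 1 ring(s) + 4 π bond(s) = 5.)

5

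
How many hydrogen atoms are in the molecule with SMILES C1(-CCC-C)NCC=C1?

15

Hydrogens are implicit in SMILES; fill each atom to its normal valence:
  4 × C: 2 H each → 8
  3 × C: 1 H each → 3
  1 × C: 3 H
  1 × N: 1 H
  Total hydrogens = 15.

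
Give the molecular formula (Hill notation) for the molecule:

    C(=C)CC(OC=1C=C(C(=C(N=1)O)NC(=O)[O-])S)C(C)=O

C12H13N2O5S-

Heavy atoms from the SMILES: 12 C, 2 N, 5 O, 1 S.
Implicit hydrogens by atom environment:
  4 × C (aromatic): no H
  3 × O: no H
  2 × C: 2 H each → 4
  2 × C: 1 H each → 2
  2 × C: no H
  1 × C: 3 H
  1 × C (aromatic): 1 H
  1 × N: 1 H
  1 × N (aromatic): no H
  1 × O: 1 H
  1 × O (charge -1): no H
  1 × S: 1 H
  Total hydrogens = 13.
Net charge -1.
Molecular formula: C12H13N2O5S-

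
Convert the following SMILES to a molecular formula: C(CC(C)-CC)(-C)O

C7H16O

Heavy atoms from the SMILES: 7 C, 1 O.
Implicit hydrogens by atom environment:
  3 × C: 3 H each → 9
  2 × C: 2 H each → 4
  2 × C: 1 H each → 2
  1 × O: 1 H
  Total hydrogens = 16.
Molecular formula: C7H16O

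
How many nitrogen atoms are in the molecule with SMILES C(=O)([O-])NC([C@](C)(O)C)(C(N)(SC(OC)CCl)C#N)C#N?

The symbol for nitrogen appears 4 times in the SMILES.

4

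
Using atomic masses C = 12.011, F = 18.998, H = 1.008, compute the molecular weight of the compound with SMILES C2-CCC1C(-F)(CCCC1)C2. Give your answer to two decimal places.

156.24

Molecular formula: C10H17F.
M = 10×12.011 + 1×18.998 + 17×1.008 = 156.24 g/mol.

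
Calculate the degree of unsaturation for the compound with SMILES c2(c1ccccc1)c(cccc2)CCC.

8

Molecular formula from the SMILES: C15H16.
DoU = (2C + 2 + N − H − X)/2 = (2·15 + 2 + 0 − 16 − 0)/2 = 16/2 = 8.
(Structurally: 2 ring(s) + 6 π bond(s) = 8.)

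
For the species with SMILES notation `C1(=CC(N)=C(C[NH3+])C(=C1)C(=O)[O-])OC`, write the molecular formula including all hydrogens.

Heavy atoms from the SMILES: 9 C, 2 N, 3 O.
Implicit hydrogens by atom environment:
  4 × C (aromatic): no H
  2 × C (aromatic): 1 H each → 2
  2 × O: no H
  1 × C: 3 H
  1 × C: 2 H
  1 × C: no H
  1 × N (charge +1): 3 H
  1 × N: 2 H
  1 × O (charge -1): no H
  Total hydrogens = 12.
Molecular formula: C9H12N2O3

C9H12N2O3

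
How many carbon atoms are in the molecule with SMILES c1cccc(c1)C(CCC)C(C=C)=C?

14

The symbol for carbon appears 14 times in the SMILES. Lowercase c denotes aromatic carbon and counts toward C.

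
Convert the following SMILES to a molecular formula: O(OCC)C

Heavy atoms from the SMILES: 3 C, 2 O.
Implicit hydrogens by atom environment:
  2 × C: 3 H each → 6
  2 × O: no H
  1 × C: 2 H
  Total hydrogens = 8.
Molecular formula: C3H8O2

C3H8O2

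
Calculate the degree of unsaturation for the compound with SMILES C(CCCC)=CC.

1

Molecular formula from the SMILES: C7H14.
DoU = (2C + 2 + N − H − X)/2 = (2·7 + 2 + 0 − 14 − 0)/2 = 2/2 = 1.
(Structurally: 0 ring(s) + 1 π bond(s) = 1.)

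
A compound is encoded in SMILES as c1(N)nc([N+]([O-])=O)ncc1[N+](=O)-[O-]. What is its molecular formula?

Heavy atoms from the SMILES: 4 C, 5 N, 4 O.
Implicit hydrogens by atom environment:
  3 × C (aromatic): no H
  2 × N (aromatic): no H
  2 × N (charge +1): no H
  2 × O: no H
  2 × O (charge -1): no H
  1 × C (aromatic): 1 H
  1 × N: 2 H
  Total hydrogens = 3.
Molecular formula: C4H3N5O4

C4H3N5O4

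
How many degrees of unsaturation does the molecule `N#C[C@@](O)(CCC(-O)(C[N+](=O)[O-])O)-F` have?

Molecular formula from the SMILES: C6H9FN2O5.
DoU = (2C + 2 + N − H − X)/2 = (2·6 + 2 + 2 − 9 − 1)/2 = 6/2 = 3.
(Structurally: 0 ring(s) + 3 π bond(s) = 3.)

3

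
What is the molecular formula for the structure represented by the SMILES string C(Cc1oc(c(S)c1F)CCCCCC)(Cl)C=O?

C13H18ClFO2S

Heavy atoms from the SMILES: 13 C, 1 Cl, 1 F, 2 O, 1 S.
Implicit hydrogens by atom environment:
  6 × C: 2 H each → 12
  4 × C (aromatic): no H
  2 × C: 1 H each → 2
  1 × C: 3 H
  1 × Cl: no H
  1 × F: no H
  1 × O (aromatic): no H
  1 × O: no H
  1 × S: 1 H
  Total hydrogens = 18.
Molecular formula: C13H18ClFO2S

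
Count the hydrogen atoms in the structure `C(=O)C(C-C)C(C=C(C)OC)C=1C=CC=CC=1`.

20

Hydrogens are implicit in SMILES; fill each atom to its normal valence:
  5 × C (aromatic): 1 H each → 5
  4 × C: 1 H each → 4
  3 × C: 3 H each → 9
  2 × O: no H
  1 × C: 2 H
  1 × C: no H
  1 × C (aromatic): no H
  Total hydrogens = 20.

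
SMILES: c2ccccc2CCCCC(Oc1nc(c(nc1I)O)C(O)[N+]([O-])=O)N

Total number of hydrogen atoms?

19

Hydrogens are implicit in SMILES; fill each atom to its normal valence:
  5 × C (aromatic): 1 H each → 5
  5 × C (aromatic): no H
  4 × C: 2 H each → 8
  2 × C: 1 H each → 2
  2 × N (aromatic): no H
  2 × O: 1 H each → 2
  2 × O: no H
  1 × I: no H
  1 × N: 2 H
  1 × N (charge +1): no H
  1 × O (charge -1): no H
  Total hydrogens = 19.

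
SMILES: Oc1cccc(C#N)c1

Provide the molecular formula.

C7H5NO

Heavy atoms from the SMILES: 7 C, 1 N, 1 O.
Implicit hydrogens by atom environment:
  4 × C (aromatic): 1 H each → 4
  2 × C (aromatic): no H
  1 × C: no H
  1 × N: no H
  1 × O: 1 H
  Total hydrogens = 5.
Molecular formula: C7H5NO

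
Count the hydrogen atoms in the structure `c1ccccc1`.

Hydrogens are implicit in SMILES; fill each atom to its normal valence:
  6 × C (aromatic): 1 H each → 6
  Total hydrogens = 6.

6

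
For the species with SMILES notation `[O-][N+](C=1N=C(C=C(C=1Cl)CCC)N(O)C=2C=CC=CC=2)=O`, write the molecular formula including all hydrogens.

Heavy atoms from the SMILES: 14 C, 1 Cl, 3 N, 3 O.
Implicit hydrogens by atom environment:
  6 × C (aromatic): 1 H each → 6
  5 × C (aromatic): no H
  2 × C: 2 H each → 4
  1 × C: 3 H
  1 × Cl: no H
  1 × N (aromatic): no H
  1 × N: no H
  1 × N (charge +1): no H
  1 × O: 1 H
  1 × O: no H
  1 × O (charge -1): no H
  Total hydrogens = 14.
Molecular formula: C14H14ClN3O3

C14H14ClN3O3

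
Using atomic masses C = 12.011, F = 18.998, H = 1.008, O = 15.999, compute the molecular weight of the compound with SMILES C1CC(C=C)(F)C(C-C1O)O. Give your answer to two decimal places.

160.19

Molecular formula: C8H13FO2.
M = 8×12.011 + 1×18.998 + 13×1.008 + 2×15.999 = 160.19 g/mol.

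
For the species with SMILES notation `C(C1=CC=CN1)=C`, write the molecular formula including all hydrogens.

C6H7N

Heavy atoms from the SMILES: 6 C, 1 N.
Implicit hydrogens by atom environment:
  3 × C (aromatic): 1 H each → 3
  1 × C: 2 H
  1 × C: 1 H
  1 × C (aromatic): no H
  1 × N (aromatic): 1 H
  Total hydrogens = 7.
Molecular formula: C6H7N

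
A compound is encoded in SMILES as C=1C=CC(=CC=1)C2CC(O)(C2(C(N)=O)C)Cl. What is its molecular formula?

C12H14ClNO2

Heavy atoms from the SMILES: 12 C, 1 Cl, 1 N, 2 O.
Implicit hydrogens by atom environment:
  5 × C (aromatic): 1 H each → 5
  3 × C: no H
  1 × C: 3 H
  1 × C: 2 H
  1 × C: 1 H
  1 × C (aromatic): no H
  1 × Cl: no H
  1 × N: 2 H
  1 × O: 1 H
  1 × O: no H
  Total hydrogens = 14.
Molecular formula: C12H14ClNO2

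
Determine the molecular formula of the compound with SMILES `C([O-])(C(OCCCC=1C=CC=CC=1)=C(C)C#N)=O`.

Heavy atoms from the SMILES: 14 C, 1 N, 3 O.
Implicit hydrogens by atom environment:
  5 × C (aromatic): 1 H each → 5
  4 × C: no H
  3 × C: 2 H each → 6
  2 × O: no H
  1 × C: 3 H
  1 × C (aromatic): no H
  1 × N: no H
  1 × O (charge -1): no H
  Total hydrogens = 14.
Net charge -1.
Molecular formula: C14H14NO3-

C14H14NO3-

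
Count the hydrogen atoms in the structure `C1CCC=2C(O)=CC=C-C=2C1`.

Hydrogens are implicit in SMILES; fill each atom to its normal valence:
  4 × C: 2 H each → 8
  3 × C (aromatic): 1 H each → 3
  3 × C (aromatic): no H
  1 × O: 1 H
  Total hydrogens = 12.

12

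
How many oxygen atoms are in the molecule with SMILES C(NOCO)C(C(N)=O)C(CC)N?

3

The symbol for oxygen appears 3 times in the SMILES.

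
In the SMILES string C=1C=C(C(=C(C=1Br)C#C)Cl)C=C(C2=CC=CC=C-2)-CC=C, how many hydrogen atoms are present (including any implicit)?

14

Hydrogens are implicit in SMILES; fill each atom to its normal valence:
  7 × C (aromatic): 1 H each → 7
  5 × C (aromatic): no H
  3 × C: 1 H each → 3
  2 × C: 2 H each → 4
  2 × C: no H
  1 × Br: no H
  1 × Cl: no H
  Total hydrogens = 14.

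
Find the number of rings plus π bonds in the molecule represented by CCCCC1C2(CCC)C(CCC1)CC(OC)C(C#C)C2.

Molecular formula from the SMILES: C20H34O.
DoU = (2C + 2 + N − H − X)/2 = (2·20 + 2 + 0 − 34 − 0)/2 = 8/2 = 4.
(Structurally: 2 ring(s) + 2 π bond(s) = 4.)

4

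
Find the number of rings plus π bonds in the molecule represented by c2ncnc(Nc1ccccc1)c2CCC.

8

Molecular formula from the SMILES: C13H15N3.
DoU = (2C + 2 + N − H − X)/2 = (2·13 + 2 + 3 − 15 − 0)/2 = 16/2 = 8.
(Structurally: 2 ring(s) + 6 π bond(s) = 8.)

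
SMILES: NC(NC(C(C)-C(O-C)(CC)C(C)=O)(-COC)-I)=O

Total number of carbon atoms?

12

The symbol for carbon appears 12 times in the SMILES.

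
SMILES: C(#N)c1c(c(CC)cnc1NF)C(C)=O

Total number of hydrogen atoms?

Hydrogens are implicit in SMILES; fill each atom to its normal valence:
  4 × C (aromatic): no H
  2 × C: 3 H each → 6
  2 × C: no H
  1 × C: 2 H
  1 × C (aromatic): 1 H
  1 × F: no H
  1 × N: 1 H
  1 × N (aromatic): no H
  1 × N: no H
  1 × O: no H
  Total hydrogens = 10.

10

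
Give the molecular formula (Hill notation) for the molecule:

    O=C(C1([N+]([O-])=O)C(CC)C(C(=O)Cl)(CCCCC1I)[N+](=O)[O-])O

C12H16ClIN2O7

Heavy atoms from the SMILES: 12 C, 1 Cl, 1 I, 2 N, 7 O.
Implicit hydrogens by atom environment:
  5 × C: 2 H each → 10
  4 × C: no H
  4 × O: no H
  2 × C: 1 H each → 2
  2 × N (charge +1): no H
  2 × O (charge -1): no H
  1 × C: 3 H
  1 × Cl: no H
  1 × I: no H
  1 × O: 1 H
  Total hydrogens = 16.
Molecular formula: C12H16ClIN2O7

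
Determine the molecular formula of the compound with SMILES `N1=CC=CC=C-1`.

C5H5N

Heavy atoms from the SMILES: 5 C, 1 N.
Implicit hydrogens by atom environment:
  5 × C (aromatic): 1 H each → 5
  1 × N (aromatic): no H
  Total hydrogens = 5.
Molecular formula: C5H5N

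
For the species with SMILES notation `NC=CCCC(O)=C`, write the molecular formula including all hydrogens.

Heavy atoms from the SMILES: 6 C, 1 N, 1 O.
Implicit hydrogens by atom environment:
  3 × C: 2 H each → 6
  2 × C: 1 H each → 2
  1 × C: no H
  1 × N: 2 H
  1 × O: 1 H
  Total hydrogens = 11.
Molecular formula: C6H11NO

C6H11NO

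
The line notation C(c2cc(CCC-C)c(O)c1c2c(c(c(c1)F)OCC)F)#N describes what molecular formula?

Heavy atoms from the SMILES: 17 C, 2 F, 1 N, 2 O.
Implicit hydrogens by atom environment:
  8 × C (aromatic): no H
  4 × C: 2 H each → 8
  2 × C: 3 H each → 6
  2 × C (aromatic): 1 H each → 2
  2 × F: no H
  1 × C: no H
  1 × N: no H
  1 × O: 1 H
  1 × O: no H
  Total hydrogens = 17.
Molecular formula: C17H17F2NO2

C17H17F2NO2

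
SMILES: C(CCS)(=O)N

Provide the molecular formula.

Heavy atoms from the SMILES: 3 C, 1 N, 1 O, 1 S.
Implicit hydrogens by atom environment:
  2 × C: 2 H each → 4
  1 × C: no H
  1 × N: 2 H
  1 × O: no H
  1 × S: 1 H
  Total hydrogens = 7.
Molecular formula: C3H7NOS

C3H7NOS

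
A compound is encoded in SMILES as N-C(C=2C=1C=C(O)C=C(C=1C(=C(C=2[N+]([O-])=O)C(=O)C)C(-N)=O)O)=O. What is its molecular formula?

Heavy atoms from the SMILES: 14 C, 3 N, 7 O.
Implicit hydrogens by atom environment:
  8 × C (aromatic): no H
  4 × O: no H
  3 × C: no H
  2 × C (aromatic): 1 H each → 2
  2 × N: 2 H each → 4
  2 × O: 1 H each → 2
  1 × C: 3 H
  1 × N (charge +1): no H
  1 × O (charge -1): no H
  Total hydrogens = 11.
Molecular formula: C14H11N3O7

C14H11N3O7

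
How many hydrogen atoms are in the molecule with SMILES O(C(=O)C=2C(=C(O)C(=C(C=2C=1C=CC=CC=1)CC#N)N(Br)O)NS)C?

Hydrogens are implicit in SMILES; fill each atom to its normal valence:
  7 × C (aromatic): no H
  5 × C (aromatic): 1 H each → 5
  2 × C: no H
  2 × N: no H
  2 × O: 1 H each → 2
  2 × O: no H
  1 × Br: no H
  1 × C: 3 H
  1 × C: 2 H
  1 × N: 1 H
  1 × S: 1 H
  Total hydrogens = 14.

14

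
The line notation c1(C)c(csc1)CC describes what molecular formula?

Heavy atoms from the SMILES: 7 C, 1 S.
Implicit hydrogens by atom environment:
  2 × C: 3 H each → 6
  2 × C (aromatic): 1 H each → 2
  2 × C (aromatic): no H
  1 × C: 2 H
  1 × S (aromatic): no H
  Total hydrogens = 10.
Molecular formula: C7H10S

C7H10S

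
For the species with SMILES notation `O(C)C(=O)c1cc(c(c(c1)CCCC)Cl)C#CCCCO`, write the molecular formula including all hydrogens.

Heavy atoms from the SMILES: 17 C, 1 Cl, 3 O.
Implicit hydrogens by atom environment:
  6 × C: 2 H each → 12
  4 × C (aromatic): no H
  3 × C: no H
  2 × C: 3 H each → 6
  2 × C (aromatic): 1 H each → 2
  2 × O: no H
  1 × Cl: no H
  1 × O: 1 H
  Total hydrogens = 21.
Molecular formula: C17H21ClO3

C17H21ClO3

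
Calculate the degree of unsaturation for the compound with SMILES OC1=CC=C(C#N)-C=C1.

6

Molecular formula from the SMILES: C7H5NO.
DoU = (2C + 2 + N − H − X)/2 = (2·7 + 2 + 1 − 5 − 0)/2 = 12/2 = 6.
(Structurally: 1 ring(s) + 5 π bond(s) = 6.)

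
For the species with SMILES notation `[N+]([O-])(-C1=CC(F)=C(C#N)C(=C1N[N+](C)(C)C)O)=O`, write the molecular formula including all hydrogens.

Heavy atoms from the SMILES: 10 C, 1 F, 4 N, 3 O.
Implicit hydrogens by atom environment:
  5 × C (aromatic): no H
  3 × C: 3 H each → 9
  2 × N (charge +1): no H
  1 × C (aromatic): 1 H
  1 × C: no H
  1 × F: no H
  1 × N: 1 H
  1 × N: no H
  1 × O: 1 H
  1 × O: no H
  1 × O (charge -1): no H
  Total hydrogens = 12.
Net charge +1.
Molecular formula: C10H12FN4O3+

C10H12FN4O3+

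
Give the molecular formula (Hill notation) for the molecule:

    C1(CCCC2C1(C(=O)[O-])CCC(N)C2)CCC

Heavy atoms from the SMILES: 14 C, 1 N, 2 O.
Implicit hydrogens by atom environment:
  8 × C: 2 H each → 16
  3 × C: 1 H each → 3
  2 × C: no H
  1 × C: 3 H
  1 × N: 2 H
  1 × O: no H
  1 × O (charge -1): no H
  Total hydrogens = 24.
Net charge -1.
Molecular formula: C14H24NO2-

C14H24NO2-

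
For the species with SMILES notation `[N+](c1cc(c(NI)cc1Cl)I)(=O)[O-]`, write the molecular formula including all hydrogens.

Heavy atoms from the SMILES: 6 C, 1 Cl, 2 I, 2 N, 2 O.
Implicit hydrogens by atom environment:
  4 × C (aromatic): no H
  2 × C (aromatic): 1 H each → 2
  2 × I: no H
  1 × Cl: no H
  1 × N: 1 H
  1 × N (charge +1): no H
  1 × O: no H
  1 × O (charge -1): no H
  Total hydrogens = 3.
Molecular formula: C6H3ClI2N2O2

C6H3ClI2N2O2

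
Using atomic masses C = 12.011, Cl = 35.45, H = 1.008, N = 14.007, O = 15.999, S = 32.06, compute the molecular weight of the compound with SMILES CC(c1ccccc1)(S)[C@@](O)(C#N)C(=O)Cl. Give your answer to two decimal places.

255.72

Molecular formula: C11H10ClNO2S.
M = 11×12.011 + 1×35.45 + 10×1.008 + 1×14.007 + 2×15.999 + 1×32.06 = 255.72 g/mol.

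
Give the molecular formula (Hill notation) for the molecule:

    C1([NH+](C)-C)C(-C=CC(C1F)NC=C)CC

Heavy atoms from the SMILES: 12 C, 1 F, 2 N.
Implicit hydrogens by atom environment:
  7 × C: 1 H each → 7
  3 × C: 3 H each → 9
  2 × C: 2 H each → 4
  1 × F: no H
  1 × N: 1 H
  1 × N (charge +1): 1 H
  Total hydrogens = 22.
Net charge +1.
Molecular formula: C12H22FN2+

C12H22FN2+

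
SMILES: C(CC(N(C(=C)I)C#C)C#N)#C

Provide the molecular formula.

C9H7IN2

Heavy atoms from the SMILES: 9 C, 1 I, 2 N.
Implicit hydrogens by atom environment:
  4 × C: no H
  3 × C: 1 H each → 3
  2 × C: 2 H each → 4
  2 × N: no H
  1 × I: no H
  Total hydrogens = 7.
Molecular formula: C9H7IN2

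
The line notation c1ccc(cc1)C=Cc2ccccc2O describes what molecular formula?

Heavy atoms from the SMILES: 14 C, 1 O.
Implicit hydrogens by atom environment:
  9 × C (aromatic): 1 H each → 9
  3 × C (aromatic): no H
  2 × C: 1 H each → 2
  1 × O: 1 H
  Total hydrogens = 12.
Molecular formula: C14H12O

C14H12O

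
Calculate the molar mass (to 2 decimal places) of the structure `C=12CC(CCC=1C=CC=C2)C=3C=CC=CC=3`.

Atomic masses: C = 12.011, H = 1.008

Molecular formula: C16H16.
M = 16×12.011 + 16×1.008 = 208.30 g/mol.

208.30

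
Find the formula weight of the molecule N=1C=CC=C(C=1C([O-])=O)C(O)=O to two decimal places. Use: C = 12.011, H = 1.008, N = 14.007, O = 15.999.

166.11

Molecular formula: C7H4NO4-.
M = 7×12.011 + 4×1.008 + 1×14.007 + 4×15.999 = 166.11 g/mol.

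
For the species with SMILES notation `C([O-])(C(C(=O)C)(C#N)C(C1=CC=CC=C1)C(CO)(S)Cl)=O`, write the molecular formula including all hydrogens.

C14H13ClNO4S-

Heavy atoms from the SMILES: 14 C, 1 Cl, 1 N, 4 O, 1 S.
Implicit hydrogens by atom environment:
  5 × C (aromatic): 1 H each → 5
  5 × C: no H
  2 × O: no H
  1 × C: 3 H
  1 × C: 2 H
  1 × C: 1 H
  1 × C (aromatic): no H
  1 × Cl: no H
  1 × N: no H
  1 × O: 1 H
  1 × O (charge -1): no H
  1 × S: 1 H
  Total hydrogens = 13.
Net charge -1.
Molecular formula: C14H13ClNO4S-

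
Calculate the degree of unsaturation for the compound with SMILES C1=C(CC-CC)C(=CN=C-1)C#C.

6

Molecular formula from the SMILES: C11H13N.
DoU = (2C + 2 + N − H − X)/2 = (2·11 + 2 + 1 − 13 − 0)/2 = 12/2 = 6.
(Structurally: 1 ring(s) + 5 π bond(s) = 6.)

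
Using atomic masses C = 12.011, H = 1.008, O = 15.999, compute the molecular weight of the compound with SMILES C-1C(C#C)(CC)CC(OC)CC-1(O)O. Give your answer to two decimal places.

198.26

Molecular formula: C11H18O3.
M = 11×12.011 + 18×1.008 + 3×15.999 = 198.26 g/mol.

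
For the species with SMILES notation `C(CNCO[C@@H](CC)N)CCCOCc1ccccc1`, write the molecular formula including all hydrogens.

C16H28N2O2

Heavy atoms from the SMILES: 16 C, 2 N, 2 O.
Implicit hydrogens by atom environment:
  8 × C: 2 H each → 16
  5 × C (aromatic): 1 H each → 5
  2 × O: no H
  1 × C: 3 H
  1 × C: 1 H
  1 × C (aromatic): no H
  1 × N: 2 H
  1 × N: 1 H
  Total hydrogens = 28.
Molecular formula: C16H28N2O2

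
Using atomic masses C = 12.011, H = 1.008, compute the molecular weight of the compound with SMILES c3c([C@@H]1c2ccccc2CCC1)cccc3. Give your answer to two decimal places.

208.30

Molecular formula: C16H16.
M = 16×12.011 + 16×1.008 = 208.30 g/mol.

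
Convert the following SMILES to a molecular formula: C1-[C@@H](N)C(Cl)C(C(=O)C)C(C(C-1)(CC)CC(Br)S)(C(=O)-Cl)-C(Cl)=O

Heavy atoms from the SMILES: 1 Br, 15 C, 3 Cl, 1 N, 3 O, 1 S.
Implicit hydrogens by atom environment:
  5 × C: no H
  4 × C: 2 H each → 8
  4 × C: 1 H each → 4
  3 × Cl: no H
  3 × O: no H
  2 × C: 3 H each → 6
  1 × Br: no H
  1 × N: 2 H
  1 × S: 1 H
  Total hydrogens = 21.
Molecular formula: C15H21BrCl3NO3S

C15H21BrCl3NO3S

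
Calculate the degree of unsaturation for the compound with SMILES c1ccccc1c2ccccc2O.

Molecular formula from the SMILES: C12H10O.
DoU = (2C + 2 + N − H − X)/2 = (2·12 + 2 + 0 − 10 − 0)/2 = 16/2 = 8.
(Structurally: 2 ring(s) + 6 π bond(s) = 8.)

8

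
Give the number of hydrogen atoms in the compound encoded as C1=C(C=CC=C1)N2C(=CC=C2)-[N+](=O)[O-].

8

Hydrogens are implicit in SMILES; fill each atom to its normal valence:
  8 × C (aromatic): 1 H each → 8
  2 × C (aromatic): no H
  1 × N (aromatic): no H
  1 × N (charge +1): no H
  1 × O: no H
  1 × O (charge -1): no H
  Total hydrogens = 8.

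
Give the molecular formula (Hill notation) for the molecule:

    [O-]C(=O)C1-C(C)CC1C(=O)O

C7H9O4-

Heavy atoms from the SMILES: 7 C, 4 O.
Implicit hydrogens by atom environment:
  3 × C: 1 H each → 3
  2 × C: no H
  2 × O: no H
  1 × C: 3 H
  1 × C: 2 H
  1 × O: 1 H
  1 × O (charge -1): no H
  Total hydrogens = 9.
Net charge -1.
Molecular formula: C7H9O4-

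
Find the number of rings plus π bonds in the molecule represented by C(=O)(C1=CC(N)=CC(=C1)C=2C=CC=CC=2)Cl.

Molecular formula from the SMILES: C13H10ClNO.
DoU = (2C + 2 + N − H − X)/2 = (2·13 + 2 + 1 − 10 − 1)/2 = 18/2 = 9.
(Structurally: 2 ring(s) + 7 π bond(s) = 9.)

9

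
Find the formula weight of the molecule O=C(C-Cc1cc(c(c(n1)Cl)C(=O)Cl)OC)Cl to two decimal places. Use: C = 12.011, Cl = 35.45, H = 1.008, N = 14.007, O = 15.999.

Molecular formula: C10H8Cl3NO3.
M = 10×12.011 + 3×35.45 + 8×1.008 + 1×14.007 + 3×15.999 = 296.53 g/mol.

296.53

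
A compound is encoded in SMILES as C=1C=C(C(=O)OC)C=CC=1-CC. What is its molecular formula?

C10H12O2

Heavy atoms from the SMILES: 10 C, 2 O.
Implicit hydrogens by atom environment:
  4 × C (aromatic): 1 H each → 4
  2 × C: 3 H each → 6
  2 × C (aromatic): no H
  2 × O: no H
  1 × C: 2 H
  1 × C: no H
  Total hydrogens = 12.
Molecular formula: C10H12O2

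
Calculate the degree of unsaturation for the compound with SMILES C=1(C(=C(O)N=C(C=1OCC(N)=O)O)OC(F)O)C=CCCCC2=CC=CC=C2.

Molecular formula from the SMILES: C19H21FN2O6.
DoU = (2C + 2 + N − H − X)/2 = (2·19 + 2 + 2 − 21 − 1)/2 = 20/2 = 10.
(Structurally: 2 ring(s) + 8 π bond(s) = 10.)

10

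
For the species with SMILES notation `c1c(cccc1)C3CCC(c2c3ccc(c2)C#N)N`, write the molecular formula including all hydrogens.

C17H16N2

Heavy atoms from the SMILES: 17 C, 2 N.
Implicit hydrogens by atom environment:
  8 × C (aromatic): 1 H each → 8
  4 × C (aromatic): no H
  2 × C: 2 H each → 4
  2 × C: 1 H each → 2
  1 × C: no H
  1 × N: 2 H
  1 × N: no H
  Total hydrogens = 16.
Molecular formula: C17H16N2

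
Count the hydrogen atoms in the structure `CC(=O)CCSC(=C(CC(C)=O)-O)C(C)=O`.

Hydrogens are implicit in SMILES; fill each atom to its normal valence:
  5 × C: no H
  3 × C: 3 H each → 9
  3 × C: 2 H each → 6
  3 × O: no H
  1 × O: 1 H
  1 × S: no H
  Total hydrogens = 16.

16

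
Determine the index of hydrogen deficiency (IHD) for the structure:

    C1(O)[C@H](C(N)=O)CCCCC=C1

Molecular formula from the SMILES: C9H15NO2.
DoU = (2C + 2 + N − H − X)/2 = (2·9 + 2 + 1 − 15 − 0)/2 = 6/2 = 3.
(Structurally: 1 ring(s) + 2 π bond(s) = 3.)

3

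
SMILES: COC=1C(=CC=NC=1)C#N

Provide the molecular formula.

C7H6N2O

Heavy atoms from the SMILES: 7 C, 2 N, 1 O.
Implicit hydrogens by atom environment:
  3 × C (aromatic): 1 H each → 3
  2 × C (aromatic): no H
  1 × C: 3 H
  1 × C: no H
  1 × N (aromatic): no H
  1 × N: no H
  1 × O: no H
  Total hydrogens = 6.
Molecular formula: C7H6N2O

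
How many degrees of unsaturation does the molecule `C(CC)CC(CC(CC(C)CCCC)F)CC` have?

0

Molecular formula from the SMILES: C16H33F.
DoU = (2C + 2 + N − H − X)/2 = (2·16 + 2 + 0 − 33 − 1)/2 = 0/2 = 0.
(Structurally: 0 ring(s) + 0 π bond(s) = 0.)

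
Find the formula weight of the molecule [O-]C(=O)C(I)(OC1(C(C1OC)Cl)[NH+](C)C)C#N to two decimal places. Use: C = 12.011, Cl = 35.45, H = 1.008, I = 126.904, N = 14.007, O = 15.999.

Molecular formula: C9H12ClIN2O4.
M = 9×12.011 + 1×35.45 + 12×1.008 + 1×126.904 + 2×14.007 + 4×15.999 = 374.56 g/mol.

374.56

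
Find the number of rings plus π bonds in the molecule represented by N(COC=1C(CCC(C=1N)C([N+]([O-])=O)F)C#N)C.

5

Molecular formula from the SMILES: C10H15FN4O3.
DoU = (2C + 2 + N − H − X)/2 = (2·10 + 2 + 4 − 15 − 1)/2 = 10/2 = 5.
(Structurally: 1 ring(s) + 4 π bond(s) = 5.)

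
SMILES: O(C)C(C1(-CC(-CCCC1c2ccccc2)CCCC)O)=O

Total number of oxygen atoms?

3

The symbol for oxygen appears 3 times in the SMILES.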